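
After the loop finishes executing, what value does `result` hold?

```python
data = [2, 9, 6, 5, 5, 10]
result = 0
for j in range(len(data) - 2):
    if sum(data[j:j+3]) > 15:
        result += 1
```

Let's trace through this code step by step.

Initialize: data = [2, 9, 6, 5, 5, 10]
Initialize: result = 0
Entering loop: for j in range(len(data) - 2):
After iteration 1: j = 0, result = 1
After iteration 2: j = 1, result = 2
After iteration 3: j = 2, result = 3
After iteration 4: j = 3, result = 4
Loop ends.

Final answer: 4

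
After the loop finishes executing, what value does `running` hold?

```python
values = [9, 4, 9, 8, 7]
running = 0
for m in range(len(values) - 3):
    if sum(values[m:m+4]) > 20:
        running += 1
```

Let's trace through this code step by step.

Initialize: values = [9, 4, 9, 8, 7]
Initialize: running = 0
Entering loop: for m in range(len(values) - 3):
After iteration 1: m = 0, running = 1
After iteration 2: m = 1, running = 2
Loop ends.

Final answer: 2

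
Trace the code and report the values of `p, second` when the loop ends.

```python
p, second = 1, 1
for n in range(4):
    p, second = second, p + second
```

Let's trace through this code step by step.

Initialize: p = 1
Initialize: second = 1
Entering loop: for n in range(4):
After iteration 1: n = 0, p = 1, second = 2
After iteration 2: n = 1, p = 2, second = 3
After iteration 3: n = 2, p = 3, second = 5
After iteration 4: n = 3, p = 5, second = 8
Loop ends.

Final answer: 5, 8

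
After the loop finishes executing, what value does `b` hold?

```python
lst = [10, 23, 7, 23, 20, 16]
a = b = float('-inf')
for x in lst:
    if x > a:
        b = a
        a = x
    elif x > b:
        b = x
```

Let's trace through this code step by step.

Initialize: lst = [10, 23, 7, 23, 20, 16]
Initialize: a = -inf
Initialize: b = -inf
Entering loop: for x in lst:
After iteration 1: x = 10, a = 10, b = -inf
After iteration 2: x = 23, a = 23, b = 10
After iteration 3: x = 7, a = 23, b = 10
After iteration 4: x = 23, a = 23, b = 23
After iteration 5: x = 20, a = 23, b = 23
After iteration 6: x = 16, a = 23, b = 23
Loop ends.

Final answer: 23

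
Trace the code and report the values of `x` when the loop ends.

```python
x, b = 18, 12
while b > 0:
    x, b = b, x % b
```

Let's trace through this code step by step.

Initialize: x = 18
Initialize: b = 12
Entering loop: while b > 0:
After iteration 1: x = 12, b = 6
After iteration 2: x = 6, b = 0
Loop ends.

Final answer: 6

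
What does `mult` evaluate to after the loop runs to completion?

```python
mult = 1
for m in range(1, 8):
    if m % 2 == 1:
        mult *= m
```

Let's trace through this code step by step.

Initialize: mult = 1
Entering loop: for m in range(1, 8):
After iteration 1: m = 1, mult = 1
After iteration 2: m = 2, mult = 1
After iteration 3: m = 3, mult = 3
After iteration 4: m = 4, mult = 3
After iteration 5: m = 5, mult = 15
After iteration 6: m = 6, mult = 15
After iteration 7: m = 7, mult = 105
Loop ends.

Final answer: 105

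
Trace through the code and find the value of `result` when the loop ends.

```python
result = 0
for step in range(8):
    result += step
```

Let's trace through this code step by step.

Initialize: result = 0
Entering loop: for step in range(8):
After iteration 1: step = 0, result = 0
After iteration 2: step = 1, result = 1
After iteration 3: step = 2, result = 3
After iteration 4: step = 3, result = 6
After iteration 5: step = 4, result = 10
After iteration 6: step = 5, result = 15
After iteration 7: step = 6, result = 21
After iteration 8: step = 7, result = 28
Loop ends.

Final answer: 28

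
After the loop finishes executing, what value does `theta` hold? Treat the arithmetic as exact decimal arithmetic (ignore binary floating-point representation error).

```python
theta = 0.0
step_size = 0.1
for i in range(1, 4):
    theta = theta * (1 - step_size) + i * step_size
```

Let's trace through this code step by step.

Initialize: theta = 0.0
Initialize: step_size = 0.1
Entering loop: for i in range(1, 4):
After iteration 1: i = 1, theta = 0.1
After iteration 2: i = 2, theta = 0.29
After iteration 3: i = 3, theta = 0.561
Loop ends.

Final answer: 0.561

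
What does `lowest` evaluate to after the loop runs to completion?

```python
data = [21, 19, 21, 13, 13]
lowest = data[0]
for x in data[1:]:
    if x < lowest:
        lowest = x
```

Let's trace through this code step by step.

Initialize: data = [21, 19, 21, 13, 13]
Initialize: lowest = 21
Entering loop: for x in data[1:]:
After iteration 1: x = 19, lowest = 19
After iteration 2: x = 21, lowest = 19
After iteration 3: x = 13, lowest = 13
After iteration 4: x = 13, lowest = 13
Loop ends.

Final answer: 13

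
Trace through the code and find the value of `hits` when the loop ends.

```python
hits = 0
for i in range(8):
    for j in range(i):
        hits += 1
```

Let's trace through this code step by step.

Initialize: hits = 0
Entering loop: for i in range(8):
After iteration 1: i = 0, hits = 0
After iteration 2: i = 1, hits = 1, j = 0
After iteration 3: i = 2, hits = 3, j = 1
After iteration 4: i = 3, hits = 6, j = 2
After iteration 5: i = 4, hits = 10, j = 3
After iteration 6: i = 5, hits = 15, j = 4
After iteration 7: i = 6, hits = 21, j = 5
After iteration 8: i = 7, hits = 28, j = 6
Loop ends.

Final answer: 28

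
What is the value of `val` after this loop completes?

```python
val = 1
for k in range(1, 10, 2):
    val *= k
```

Let's trace through this code step by step.

Initialize: val = 1
Entering loop: for k in range(1, 10, 2):
After iteration 1: k = 1, val = 1
After iteration 2: k = 3, val = 3
After iteration 3: k = 5, val = 15
After iteration 4: k = 7, val = 105
After iteration 5: k = 9, val = 945
Loop ends.

Final answer: 945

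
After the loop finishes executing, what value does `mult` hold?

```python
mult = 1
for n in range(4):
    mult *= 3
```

Let's trace through this code step by step.

Initialize: mult = 1
Entering loop: for n in range(4):
After iteration 1: n = 0, mult = 3
After iteration 2: n = 1, mult = 9
After iteration 3: n = 2, mult = 27
After iteration 4: n = 3, mult = 81
Loop ends.

Final answer: 81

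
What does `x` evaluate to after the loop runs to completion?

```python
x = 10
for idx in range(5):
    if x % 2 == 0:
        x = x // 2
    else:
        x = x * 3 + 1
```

Let's trace through this code step by step.

Initialize: x = 10
Entering loop: for idx in range(5):
After iteration 1: idx = 0, x = 5
After iteration 2: idx = 1, x = 16
After iteration 3: idx = 2, x = 8
After iteration 4: idx = 3, x = 4
After iteration 5: idx = 4, x = 2
Loop ends.

Final answer: 2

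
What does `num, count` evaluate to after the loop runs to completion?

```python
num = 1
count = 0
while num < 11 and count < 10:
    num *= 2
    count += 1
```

Let's trace through this code step by step.

Initialize: num = 1
Initialize: count = 0
Entering loop: while num < 11 and count < 10:
After iteration 1: num = 2, count = 1
After iteration 2: num = 4, count = 2
After iteration 3: num = 8, count = 3
After iteration 4: num = 16, count = 4
Loop ends.

Final answer: 16, 4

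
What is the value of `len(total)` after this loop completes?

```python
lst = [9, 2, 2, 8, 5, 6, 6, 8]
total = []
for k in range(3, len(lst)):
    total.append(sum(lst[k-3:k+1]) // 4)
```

Let's trace through this code step by step.

Initialize: lst = [9, 2, 2, 8, 5, 6, 6, 8]
Initialize: total = []
Entering loop: for k in range(3, len(lst)):
After iteration 1: k = 3, total = [5]
After iteration 2: k = 4, total = [5, 4]
After iteration 3: k = 5, total = [5, 4, 5]
After iteration 4: k = 6, total = [5, 4, 5, 6]
After iteration 5: k = 7, total = [5, 4, 5, 6, 6]
Loop ends.
len(total) = 5

Final answer: 5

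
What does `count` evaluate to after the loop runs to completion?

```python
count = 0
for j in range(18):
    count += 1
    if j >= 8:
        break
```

Let's trace through this code step by step.

Initialize: count = 0
Entering loop: for j in range(18):
After iteration 1: j = 0, count = 1
After iteration 2: j = 1, count = 2
After iteration 3: j = 2, count = 3
After iteration 4: j = 3, count = 4
After iteration 5: j = 4, count = 5
After iteration 6: j = 5, count = 6
After iteration 7: j = 6, count = 7
After iteration 8: j = 7, count = 8
After iteration 9: j = 8, count = 9
Loop ends.

Final answer: 9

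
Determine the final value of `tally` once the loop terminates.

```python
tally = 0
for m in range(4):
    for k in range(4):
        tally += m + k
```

Let's trace through this code step by step.

Initialize: tally = 0
Entering loop: for m in range(4):
After iteration 1: m = 0, tally = 6
After iteration 2: m = 1, tally = 16
After iteration 3: m = 2, tally = 30
After iteration 4: m = 3, tally = 48
Loop ends.

Final answer: 48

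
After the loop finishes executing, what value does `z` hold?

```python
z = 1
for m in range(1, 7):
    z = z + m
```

Let's trace through this code step by step.

Initialize: z = 1
Entering loop: for m in range(1, 7):
After iteration 1: m = 1, z = 2
After iteration 2: m = 2, z = 4
After iteration 3: m = 3, z = 7
After iteration 4: m = 4, z = 11
After iteration 5: m = 5, z = 16
After iteration 6: m = 6, z = 22
Loop ends.

Final answer: 22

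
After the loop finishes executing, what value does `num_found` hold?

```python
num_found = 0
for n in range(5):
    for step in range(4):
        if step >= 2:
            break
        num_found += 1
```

Let's trace through this code step by step.

Initialize: num_found = 0
Entering loop: for n in range(5):
After iteration 1: n = 0, num_found = 2
After iteration 2: n = 1, num_found = 4
After iteration 3: n = 2, num_found = 6
After iteration 4: n = 3, num_found = 8
After iteration 5: n = 4, num_found = 10
Loop ends.

Final answer: 10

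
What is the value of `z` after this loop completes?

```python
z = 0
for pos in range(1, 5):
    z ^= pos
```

Let's trace through this code step by step.

Initialize: z = 0
Entering loop: for pos in range(1, 5):
After iteration 1: pos = 1, z = 1
After iteration 2: pos = 2, z = 3
After iteration 3: pos = 3, z = 0
After iteration 4: pos = 4, z = 4
Loop ends.

Final answer: 4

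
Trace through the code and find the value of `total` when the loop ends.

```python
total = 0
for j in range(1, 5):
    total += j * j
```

Let's trace through this code step by step.

Initialize: total = 0
Entering loop: for j in range(1, 5):
After iteration 1: j = 1, total = 1
After iteration 2: j = 2, total = 5
After iteration 3: j = 3, total = 14
After iteration 4: j = 4, total = 30
Loop ends.

Final answer: 30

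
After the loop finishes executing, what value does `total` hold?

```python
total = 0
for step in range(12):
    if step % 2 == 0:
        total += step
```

Let's trace through this code step by step.

Initialize: total = 0
Entering loop: for step in range(12):
After iteration 1: step = 0, total = 0
After iteration 2: step = 1, total = 0
After iteration 3: step = 2, total = 2
After iteration 4: step = 3, total = 2
After iteration 5: step = 4, total = 6
After iteration 6: step = 5, total = 6
After iteration 7: step = 6, total = 12
After iteration 8: step = 7, total = 12
After iteration 9: step = 8, total = 20
After iteration 10: step = 9, total = 20
After iteration 11: step = 10, total = 30
After iteration 12: step = 11, total = 30
Loop ends.

Final answer: 30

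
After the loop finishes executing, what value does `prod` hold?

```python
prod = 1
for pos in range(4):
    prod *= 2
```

Let's trace through this code step by step.

Initialize: prod = 1
Entering loop: for pos in range(4):
After iteration 1: pos = 0, prod = 2
After iteration 2: pos = 1, prod = 4
After iteration 3: pos = 2, prod = 8
After iteration 4: pos = 3, prod = 16
Loop ends.

Final answer: 16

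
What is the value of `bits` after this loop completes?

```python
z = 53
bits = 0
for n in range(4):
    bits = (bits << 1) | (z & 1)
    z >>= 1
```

Let's trace through this code step by step.

Initialize: z = 53
Initialize: bits = 0
Entering loop: for n in range(4):
After iteration 1: n = 0, z = 26, bits = 1
After iteration 2: n = 1, z = 13, bits = 2
After iteration 3: n = 2, z = 6, bits = 5
After iteration 4: n = 3, z = 3, bits = 10
Loop ends.

Final answer: 10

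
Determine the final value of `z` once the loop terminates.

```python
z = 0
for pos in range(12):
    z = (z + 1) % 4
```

Let's trace through this code step by step.

Initialize: z = 0
Entering loop: for pos in range(12):
After iteration 1: pos = 0, z = 1
After iteration 2: pos = 1, z = 2
After iteration 3: pos = 2, z = 3
After iteration 4: pos = 3, z = 0
After iteration 5: pos = 4, z = 1
After iteration 6: pos = 5, z = 2
After iteration 7: pos = 6, z = 3
After iteration 8: pos = 7, z = 0
After iteration 9: pos = 8, z = 1
After iteration 10: pos = 9, z = 2
After iteration 11: pos = 10, z = 3
After iteration 12: pos = 11, z = 0
Loop ends.

Final answer: 0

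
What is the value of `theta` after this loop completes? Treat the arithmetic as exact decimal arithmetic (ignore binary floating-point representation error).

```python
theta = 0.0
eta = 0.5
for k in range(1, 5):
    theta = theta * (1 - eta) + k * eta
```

Let's trace through this code step by step.

Initialize: theta = 0.0
Initialize: eta = 0.5
Entering loop: for k in range(1, 5):
After iteration 1: k = 1, theta = 0.5
After iteration 2: k = 2, theta = 1.25
After iteration 3: k = 3, theta = 2.125
After iteration 4: k = 4, theta = 3.0625
Loop ends.

Final answer: 3.0625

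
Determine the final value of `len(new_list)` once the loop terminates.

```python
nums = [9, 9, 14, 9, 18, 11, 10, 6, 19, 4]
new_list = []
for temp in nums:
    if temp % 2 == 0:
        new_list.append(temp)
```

Let's trace through this code step by step.

Initialize: nums = [9, 9, 14, 9, 18, 11, 10, 6, 19, 4]
Initialize: new_list = []
Entering loop: for temp in nums:
After iteration 1: temp = 9, new_list = []
After iteration 2: temp = 9, new_list = []
After iteration 3: temp = 14, new_list = [14]
After iteration 4: temp = 9, new_list = [14]
After iteration 5: temp = 18, new_list = [14, 18]
After iteration 6: temp = 11, new_list = [14, 18]
After iteration 7: temp = 10, new_list = [14, 18, 10]
After iteration 8: temp = 6, new_list = [14, 18, 10, 6]
After iteration 9: temp = 19, new_list = [14, 18, 10, 6]
After iteration 10: temp = 4, new_list = [14, 18, 10, 6, 4]
Loop ends.
len(new_list) = 5

Final answer: 5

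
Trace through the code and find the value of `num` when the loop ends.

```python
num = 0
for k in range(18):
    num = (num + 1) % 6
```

Let's trace through this code step by step.

Initialize: num = 0
Entering loop: for k in range(18):
After iteration 1: k = 0, num = 1
After iteration 2: k = 1, num = 2
After iteration 3: k = 2, num = 3
After iteration 4: k = 3, num = 4
After iteration 5: k = 4, num = 5
After iteration 6: k = 5, num = 0
After iteration 7: k = 6, num = 1
After iteration 8: k = 7, num = 2
After iteration 9: k = 8, num = 3
After iteration 10: k = 9, num = 4
After iteration 11: k = 10, num = 5
After iteration 12: k = 11, num = 0
After iteration 13: k = 12, num = 1
After iteration 14: k = 13, num = 2
After iteration 15: k = 14, num = 3
After iteration 16: k = 15, num = 4
After iteration 17: k = 16, num = 5
After iteration 18: k = 17, num = 0
Loop ends.

Final answer: 0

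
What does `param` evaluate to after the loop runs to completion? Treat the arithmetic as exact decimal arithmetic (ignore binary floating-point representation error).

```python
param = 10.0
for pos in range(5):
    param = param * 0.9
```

Let's trace through this code step by step.

Initialize: param = 10.0
Entering loop: for pos in range(5):
After iteration 1: pos = 0, param = 9.0
After iteration 2: pos = 1, param = 8.1
After iteration 3: pos = 2, param = 7.29
After iteration 4: pos = 3, param = 6.561
After iteration 5: pos = 4, param = 5.9049
Loop ends.

Final answer: 5.9049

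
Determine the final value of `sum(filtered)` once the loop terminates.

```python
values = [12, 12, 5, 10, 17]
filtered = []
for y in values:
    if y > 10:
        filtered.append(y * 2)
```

Let's trace through this code step by step.

Initialize: values = [12, 12, 5, 10, 17]
Initialize: filtered = []
Entering loop: for y in values:
After iteration 1: y = 12, filtered = [24]
After iteration 2: y = 12, filtered = [24, 24]
After iteration 3: y = 5, filtered = [24, 24]
After iteration 4: y = 10, filtered = [24, 24]
After iteration 5: y = 17, filtered = [24, 24, 34]
Loop ends.
sum(filtered) = 82

Final answer: 82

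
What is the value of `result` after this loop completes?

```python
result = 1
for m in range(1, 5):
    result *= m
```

Let's trace through this code step by step.

Initialize: result = 1
Entering loop: for m in range(1, 5):
After iteration 1: m = 1, result = 1
After iteration 2: m = 2, result = 2
After iteration 3: m = 3, result = 6
After iteration 4: m = 4, result = 24
Loop ends.

Final answer: 24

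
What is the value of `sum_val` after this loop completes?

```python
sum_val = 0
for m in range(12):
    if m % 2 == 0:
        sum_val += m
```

Let's trace through this code step by step.

Initialize: sum_val = 0
Entering loop: for m in range(12):
After iteration 1: m = 0, sum_val = 0
After iteration 2: m = 1, sum_val = 0
After iteration 3: m = 2, sum_val = 2
After iteration 4: m = 3, sum_val = 2
After iteration 5: m = 4, sum_val = 6
After iteration 6: m = 5, sum_val = 6
After iteration 7: m = 6, sum_val = 12
After iteration 8: m = 7, sum_val = 12
After iteration 9: m = 8, sum_val = 20
After iteration 10: m = 9, sum_val = 20
After iteration 11: m = 10, sum_val = 30
After iteration 12: m = 11, sum_val = 30
Loop ends.

Final answer: 30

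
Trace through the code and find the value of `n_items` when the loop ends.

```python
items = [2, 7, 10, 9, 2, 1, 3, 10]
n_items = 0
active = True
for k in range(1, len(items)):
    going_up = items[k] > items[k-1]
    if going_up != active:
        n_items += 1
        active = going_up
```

Let's trace through this code step by step.

Initialize: items = [2, 7, 10, 9, 2, 1, 3, 10]
Initialize: n_items = 0
Initialize: active = True
Entering loop: for k in range(1, len(items)):
After iteration 1: k = 1, n_items = 0, active = True, going_up = True
After iteration 2: k = 2, n_items = 0, active = True, going_up = True
After iteration 3: k = 3, n_items = 1, active = False, going_up = False
After iteration 4: k = 4, n_items = 1, active = False, going_up = False
After iteration 5: k = 5, n_items = 1, active = False, going_up = False
After iteration 6: k = 6, n_items = 2, active = True, going_up = True
After iteration 7: k = 7, n_items = 2, active = True, going_up = True
Loop ends.

Final answer: 2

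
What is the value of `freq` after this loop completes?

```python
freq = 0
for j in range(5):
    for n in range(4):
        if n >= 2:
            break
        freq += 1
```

Let's trace through this code step by step.

Initialize: freq = 0
Entering loop: for j in range(5):
After iteration 1: j = 0, freq = 2
After iteration 2: j = 1, freq = 4
After iteration 3: j = 2, freq = 6
After iteration 4: j = 3, freq = 8
After iteration 5: j = 4, freq = 10
Loop ends.

Final answer: 10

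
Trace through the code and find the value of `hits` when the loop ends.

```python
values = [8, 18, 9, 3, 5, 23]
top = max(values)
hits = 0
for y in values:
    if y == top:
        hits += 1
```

Let's trace through this code step by step.

Initialize: values = [8, 18, 9, 3, 5, 23]
Initialize: top = 23
Initialize: hits = 0
Entering loop: for y in values:
After iteration 1: y = 8, hits = 0
After iteration 2: y = 18, hits = 0
After iteration 3: y = 9, hits = 0
After iteration 4: y = 3, hits = 0
After iteration 5: y = 5, hits = 0
After iteration 6: y = 23, hits = 1
Loop ends.

Final answer: 1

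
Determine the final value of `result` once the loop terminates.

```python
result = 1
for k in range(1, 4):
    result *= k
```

Let's trace through this code step by step.

Initialize: result = 1
Entering loop: for k in range(1, 4):
After iteration 1: k = 1, result = 1
After iteration 2: k = 2, result = 2
After iteration 3: k = 3, result = 6
Loop ends.

Final answer: 6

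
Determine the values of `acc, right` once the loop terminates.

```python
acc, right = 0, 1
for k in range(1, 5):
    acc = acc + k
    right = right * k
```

Let's trace through this code step by step.

Initialize: acc = 0
Initialize: right = 1
Entering loop: for k in range(1, 5):
After iteration 1: k = 1, acc = 1, right = 1
After iteration 2: k = 2, acc = 3, right = 2
After iteration 3: k = 3, acc = 6, right = 6
After iteration 4: k = 4, acc = 10, right = 24
Loop ends.

Final answer: 10, 24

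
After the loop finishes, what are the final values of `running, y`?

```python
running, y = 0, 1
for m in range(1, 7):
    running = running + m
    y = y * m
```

Let's trace through this code step by step.

Initialize: running = 0
Initialize: y = 1
Entering loop: for m in range(1, 7):
After iteration 1: m = 1, running = 1, y = 1
After iteration 2: m = 2, running = 3, y = 2
After iteration 3: m = 3, running = 6, y = 6
After iteration 4: m = 4, running = 10, y = 24
After iteration 5: m = 5, running = 15, y = 120
After iteration 6: m = 6, running = 21, y = 720
Loop ends.

Final answer: 21, 720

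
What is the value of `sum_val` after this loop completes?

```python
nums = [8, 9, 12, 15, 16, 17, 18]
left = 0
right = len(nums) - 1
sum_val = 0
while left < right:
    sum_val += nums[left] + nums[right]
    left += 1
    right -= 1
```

Let's trace through this code step by step.

Initialize: nums = [8, 9, 12, 15, 16, 17, 18]
Initialize: left = 0
Initialize: right = 6
Initialize: sum_val = 0
Entering loop: while left < right:
After iteration 1: left = 1, right = 5, sum_val = 26
After iteration 2: left = 2, right = 4, sum_val = 52
After iteration 3: left = 3, right = 3, sum_val = 80
Loop ends.

Final answer: 80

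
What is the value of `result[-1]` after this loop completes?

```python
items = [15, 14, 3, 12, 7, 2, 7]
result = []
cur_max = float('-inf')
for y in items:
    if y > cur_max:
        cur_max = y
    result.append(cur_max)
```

Let's trace through this code step by step.

Initialize: items = [15, 14, 3, 12, 7, 2, 7]
Initialize: result = []
Initialize: cur_max = -inf
Entering loop: for y in items:
After iteration 1: y = 15, result = [15], cur_max = 15
After iteration 2: y = 14, result = [15, 15], cur_max = 15
After iteration 3: y = 3, result = [15, 15, 15], cur_max = 15
After iteration 4: y = 12, result = [15, 15, 15, 15], cur_max = 15
After iteration 5: y = 7, result = [15, 15, 15, 15, 15], cur_max = 15
After iteration 6: y = 2, result = [15, 15, 15, 15, 15, 15], cur_max = 15
After iteration 7: y = 7, result = [15, 15, 15, 15, 15, 15, 15], cur_max = 15
Loop ends.
result[-1] = 15

Final answer: 15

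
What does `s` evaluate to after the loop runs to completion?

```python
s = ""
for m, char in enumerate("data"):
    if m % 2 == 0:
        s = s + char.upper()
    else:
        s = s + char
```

Let's trace through this code step by step.

Initialize: s = ''
Entering loop: for m, char in enumerate("data"):
After iteration 1: m = 0, char = 'd', s = 'D'
After iteration 2: m = 1, char = 'a', s = 'Da'
After iteration 3: m = 2, char = 't', s = 'DaT'
After iteration 4: m = 3, char = 'a', s = 'DaTa'
Loop ends.

Final answer: 'DaTa'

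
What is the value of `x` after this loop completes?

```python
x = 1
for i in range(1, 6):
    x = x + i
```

Let's trace through this code step by step.

Initialize: x = 1
Entering loop: for i in range(1, 6):
After iteration 1: i = 1, x = 2
After iteration 2: i = 2, x = 4
After iteration 3: i = 3, x = 7
After iteration 4: i = 4, x = 11
After iteration 5: i = 5, x = 16
Loop ends.

Final answer: 16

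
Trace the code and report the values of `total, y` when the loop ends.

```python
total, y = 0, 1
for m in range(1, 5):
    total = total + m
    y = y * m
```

Let's trace through this code step by step.

Initialize: total = 0
Initialize: y = 1
Entering loop: for m in range(1, 5):
After iteration 1: m = 1, total = 1, y = 1
After iteration 2: m = 2, total = 3, y = 2
After iteration 3: m = 3, total = 6, y = 6
After iteration 4: m = 4, total = 10, y = 24
Loop ends.

Final answer: 10, 24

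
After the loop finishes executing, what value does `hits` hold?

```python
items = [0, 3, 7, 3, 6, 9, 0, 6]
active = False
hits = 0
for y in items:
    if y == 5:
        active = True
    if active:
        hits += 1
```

Let's trace through this code step by step.

Initialize: items = [0, 3, 7, 3, 6, 9, 0, 6]
Initialize: active = False
Initialize: hits = 0
Entering loop: for y in items:
After iteration 1: y = 0, hits = 0
After iteration 2: y = 3, hits = 0
After iteration 3: y = 7, hits = 0
After iteration 4: y = 3, hits = 0
After iteration 5: y = 6, hits = 0
After iteration 6: y = 9, hits = 0
After iteration 7: y = 0, hits = 0
After iteration 8: y = 6, hits = 0
Loop ends.

Final answer: 0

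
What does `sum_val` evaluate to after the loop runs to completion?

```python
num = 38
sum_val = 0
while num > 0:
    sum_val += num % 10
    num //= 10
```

Let's trace through this code step by step.

Initialize: num = 38
Initialize: sum_val = 0
Entering loop: while num > 0:
After iteration 1: num = 3, sum_val = 8
After iteration 2: num = 0, sum_val = 11
Loop ends.

Final answer: 11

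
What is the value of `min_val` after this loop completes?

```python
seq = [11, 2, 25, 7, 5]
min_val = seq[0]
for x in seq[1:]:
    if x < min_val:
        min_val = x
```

Let's trace through this code step by step.

Initialize: seq = [11, 2, 25, 7, 5]
Initialize: min_val = 11
Entering loop: for x in seq[1:]:
After iteration 1: x = 2, min_val = 2
After iteration 2: x = 25, min_val = 2
After iteration 3: x = 7, min_val = 2
After iteration 4: x = 5, min_val = 2
Loop ends.

Final answer: 2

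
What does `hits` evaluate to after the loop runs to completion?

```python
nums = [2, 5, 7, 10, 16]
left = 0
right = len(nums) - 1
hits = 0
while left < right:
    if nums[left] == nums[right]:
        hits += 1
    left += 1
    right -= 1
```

Let's trace through this code step by step.

Initialize: nums = [2, 5, 7, 10, 16]
Initialize: left = 0
Initialize: right = 4
Initialize: hits = 0
Entering loop: while left < right:
After iteration 1: left = 1, right = 3, hits = 0
After iteration 2: left = 2, right = 2, hits = 0
Loop ends.

Final answer: 0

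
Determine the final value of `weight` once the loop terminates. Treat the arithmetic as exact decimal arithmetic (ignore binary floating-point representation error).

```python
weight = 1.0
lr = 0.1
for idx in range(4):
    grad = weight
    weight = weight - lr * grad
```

Let's trace through this code step by step.

Initialize: weight = 1.0
Initialize: lr = 0.1
Entering loop: for idx in range(4):
After iteration 1: idx = 0, weight = 0.9, grad = 1.0
After iteration 2: idx = 1, weight = 0.81, grad = 0.9
After iteration 3: idx = 2, weight = 0.729, grad = 0.81
After iteration 4: idx = 3, weight = 0.6561, grad = 0.729
Loop ends.

Final answer: 0.6561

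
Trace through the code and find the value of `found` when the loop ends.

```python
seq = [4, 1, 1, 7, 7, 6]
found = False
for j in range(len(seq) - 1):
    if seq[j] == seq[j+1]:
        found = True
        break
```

Let's trace through this code step by step.

Initialize: seq = [4, 1, 1, 7, 7, 6]
Initialize: found = False
Entering loop: for j in range(len(seq) - 1):
After iteration 1: j = 0, found = False
After iteration 2: j = 1, found = True
Loop ends.

Final answer: True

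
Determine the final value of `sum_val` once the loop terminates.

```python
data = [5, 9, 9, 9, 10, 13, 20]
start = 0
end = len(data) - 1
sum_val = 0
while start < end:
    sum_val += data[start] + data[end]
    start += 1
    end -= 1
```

Let's trace through this code step by step.

Initialize: data = [5, 9, 9, 9, 10, 13, 20]
Initialize: start = 0
Initialize: end = 6
Initialize: sum_val = 0
Entering loop: while start < end:
After iteration 1: start = 1, end = 5, sum_val = 25
After iteration 2: start = 2, end = 4, sum_val = 47
After iteration 3: start = 3, end = 3, sum_val = 66
Loop ends.

Final answer: 66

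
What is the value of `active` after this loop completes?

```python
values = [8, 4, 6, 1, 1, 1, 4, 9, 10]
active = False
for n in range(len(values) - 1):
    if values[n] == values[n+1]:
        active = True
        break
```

Let's trace through this code step by step.

Initialize: values = [8, 4, 6, 1, 1, 1, 4, 9, 10]
Initialize: active = False
Entering loop: for n in range(len(values) - 1):
After iteration 1: n = 0, active = False
After iteration 2: n = 1, active = False
After iteration 3: n = 2, active = False
After iteration 4: n = 3, active = True
Loop ends.

Final answer: True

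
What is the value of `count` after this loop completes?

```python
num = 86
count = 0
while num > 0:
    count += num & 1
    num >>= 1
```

Let's trace through this code step by step.

Initialize: num = 86
Initialize: count = 0
Entering loop: while num > 0:
After iteration 1: num = 43, count = 0
After iteration 2: num = 21, count = 1
After iteration 3: num = 10, count = 2
After iteration 4: num = 5, count = 2
After iteration 5: num = 2, count = 3
After iteration 6: num = 1, count = 3
After iteration 7: num = 0, count = 4
Loop ends.

Final answer: 4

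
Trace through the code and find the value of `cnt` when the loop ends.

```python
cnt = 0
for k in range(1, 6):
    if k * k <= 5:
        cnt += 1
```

Let's trace through this code step by step.

Initialize: cnt = 0
Entering loop: for k in range(1, 6):
After iteration 1: k = 1, cnt = 1
After iteration 2: k = 2, cnt = 2
After iteration 3: k = 3, cnt = 2
After iteration 4: k = 4, cnt = 2
After iteration 5: k = 5, cnt = 2
Loop ends.

Final answer: 2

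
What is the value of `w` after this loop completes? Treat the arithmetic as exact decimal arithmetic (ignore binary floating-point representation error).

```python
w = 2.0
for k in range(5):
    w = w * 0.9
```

Let's trace through this code step by step.

Initialize: w = 2.0
Entering loop: for k in range(5):
After iteration 1: k = 0, w = 1.8
After iteration 2: k = 1, w = 1.62
After iteration 3: k = 2, w = 1.458
After iteration 4: k = 3, w = 1.3122
After iteration 5: k = 4, w = 1.18098
Loop ends.

Final answer: 1.18098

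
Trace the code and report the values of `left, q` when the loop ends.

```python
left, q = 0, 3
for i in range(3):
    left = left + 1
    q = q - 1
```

Let's trace through this code step by step.

Initialize: left = 0
Initialize: q = 3
Entering loop: for i in range(3):
After iteration 1: i = 0, left = 1, q = 2
After iteration 2: i = 1, left = 2, q = 1
After iteration 3: i = 2, left = 3, q = 0
Loop ends.

Final answer: 3, 0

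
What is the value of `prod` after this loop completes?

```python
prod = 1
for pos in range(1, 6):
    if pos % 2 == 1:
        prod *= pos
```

Let's trace through this code step by step.

Initialize: prod = 1
Entering loop: for pos in range(1, 6):
After iteration 1: pos = 1, prod = 1
After iteration 2: pos = 2, prod = 1
After iteration 3: pos = 3, prod = 3
After iteration 4: pos = 4, prod = 3
After iteration 5: pos = 5, prod = 15
Loop ends.

Final answer: 15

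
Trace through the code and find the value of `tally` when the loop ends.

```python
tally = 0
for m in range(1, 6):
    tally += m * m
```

Let's trace through this code step by step.

Initialize: tally = 0
Entering loop: for m in range(1, 6):
After iteration 1: m = 1, tally = 1
After iteration 2: m = 2, tally = 5
After iteration 3: m = 3, tally = 14
After iteration 4: m = 4, tally = 30
After iteration 5: m = 5, tally = 55
Loop ends.

Final answer: 55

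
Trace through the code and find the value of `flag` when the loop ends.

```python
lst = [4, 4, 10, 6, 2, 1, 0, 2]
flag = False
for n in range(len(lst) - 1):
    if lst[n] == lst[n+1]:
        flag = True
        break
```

Let's trace through this code step by step.

Initialize: lst = [4, 4, 10, 6, 2, 1, 0, 2]
Initialize: flag = False
Entering loop: for n in range(len(lst) - 1):
After iteration 1: n = 0, flag = True
Loop ends.

Final answer: True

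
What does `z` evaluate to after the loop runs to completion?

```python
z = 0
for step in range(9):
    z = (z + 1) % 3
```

Let's trace through this code step by step.

Initialize: z = 0
Entering loop: for step in range(9):
After iteration 1: step = 0, z = 1
After iteration 2: step = 1, z = 2
After iteration 3: step = 2, z = 0
After iteration 4: step = 3, z = 1
After iteration 5: step = 4, z = 2
After iteration 6: step = 5, z = 0
After iteration 7: step = 6, z = 1
After iteration 8: step = 7, z = 2
After iteration 9: step = 8, z = 0
Loop ends.

Final answer: 0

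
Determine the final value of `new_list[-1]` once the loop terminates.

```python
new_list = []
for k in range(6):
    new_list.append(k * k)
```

Let's trace through this code step by step.

Initialize: new_list = []
Entering loop: for k in range(6):
After iteration 1: k = 0, new_list = [0]
After iteration 2: k = 1, new_list = [0, 1]
After iteration 3: k = 2, new_list = [0, 1, 4]
After iteration 4: k = 3, new_list = [0, 1, 4, 9]
After iteration 5: k = 4, new_list = [0, 1, 4, 9, 16]
After iteration 6: k = 5, new_list = [0, 1, 4, 9, 16, 25]
Loop ends.
new_list[-1] = 25

Final answer: 25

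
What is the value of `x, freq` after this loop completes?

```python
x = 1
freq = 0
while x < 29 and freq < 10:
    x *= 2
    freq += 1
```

Let's trace through this code step by step.

Initialize: x = 1
Initialize: freq = 0
Entering loop: while x < 29 and freq < 10:
After iteration 1: x = 2, freq = 1
After iteration 2: x = 4, freq = 2
After iteration 3: x = 8, freq = 3
After iteration 4: x = 16, freq = 4
After iteration 5: x = 32, freq = 5
Loop ends.

Final answer: 32, 5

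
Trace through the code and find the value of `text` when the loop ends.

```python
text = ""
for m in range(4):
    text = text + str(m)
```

Let's trace through this code step by step.

Initialize: text = ''
Entering loop: for m in range(4):
After iteration 1: m = 0, text = '0'
After iteration 2: m = 1, text = '01'
After iteration 3: m = 2, text = '012'
After iteration 4: m = 3, text = '0123'
Loop ends.

Final answer: '0123'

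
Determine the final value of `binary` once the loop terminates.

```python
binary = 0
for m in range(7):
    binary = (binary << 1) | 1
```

Let's trace through this code step by step.

Initialize: binary = 0
Entering loop: for m in range(7):
After iteration 1: m = 0, binary = 1
After iteration 2: m = 1, binary = 3
After iteration 3: m = 2, binary = 7
After iteration 4: m = 3, binary = 15
After iteration 5: m = 4, binary = 31
After iteration 6: m = 5, binary = 63
After iteration 7: m = 6, binary = 127
Loop ends.

Final answer: 127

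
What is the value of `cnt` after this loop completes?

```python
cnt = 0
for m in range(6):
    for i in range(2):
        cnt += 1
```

Let's trace through this code step by step.

Initialize: cnt = 0
Entering loop: for m in range(6):
After iteration 1: m = 0, cnt = 2
After iteration 2: m = 1, cnt = 4
After iteration 3: m = 2, cnt = 6
After iteration 4: m = 3, cnt = 8
After iteration 5: m = 4, cnt = 10
After iteration 6: m = 5, cnt = 12
Loop ends.

Final answer: 12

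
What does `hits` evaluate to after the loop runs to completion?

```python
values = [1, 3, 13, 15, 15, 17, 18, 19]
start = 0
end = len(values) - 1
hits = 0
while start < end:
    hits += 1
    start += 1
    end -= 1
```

Let's trace through this code step by step.

Initialize: values = [1, 3, 13, 15, 15, 17, 18, 19]
Initialize: start = 0
Initialize: end = 7
Initialize: hits = 0
Entering loop: while start < end:
After iteration 1: start = 1, end = 6, hits = 1
After iteration 2: start = 2, end = 5, hits = 2
After iteration 3: start = 3, end = 4, hits = 3
After iteration 4: start = 4, end = 3, hits = 4
Loop ends.

Final answer: 4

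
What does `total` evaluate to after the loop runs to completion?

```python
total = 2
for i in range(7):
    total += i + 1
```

Let's trace through this code step by step.

Initialize: total = 2
Entering loop: for i in range(7):
After iteration 1: i = 0, total = 3
After iteration 2: i = 1, total = 5
After iteration 3: i = 2, total = 8
After iteration 4: i = 3, total = 12
After iteration 5: i = 4, total = 17
After iteration 6: i = 5, total = 23
After iteration 7: i = 6, total = 30
Loop ends.

Final answer: 30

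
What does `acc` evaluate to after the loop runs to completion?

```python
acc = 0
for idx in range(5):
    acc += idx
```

Let's trace through this code step by step.

Initialize: acc = 0
Entering loop: for idx in range(5):
After iteration 1: idx = 0, acc = 0
After iteration 2: idx = 1, acc = 1
After iteration 3: idx = 2, acc = 3
After iteration 4: idx = 3, acc = 6
After iteration 5: idx = 4, acc = 10
Loop ends.

Final answer: 10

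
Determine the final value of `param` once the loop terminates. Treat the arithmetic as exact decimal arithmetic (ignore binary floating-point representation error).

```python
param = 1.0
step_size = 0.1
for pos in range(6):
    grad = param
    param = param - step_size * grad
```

Let's trace through this code step by step.

Initialize: param = 1.0
Initialize: step_size = 0.1
Entering loop: for pos in range(6):
After iteration 1: pos = 0, param = 0.9, grad = 1.0
After iteration 2: pos = 1, param = 0.81, grad = 0.9
After iteration 3: pos = 2, param = 0.729, grad = 0.81
After iteration 4: pos = 3, param = 0.6561, grad = 0.729
After iteration 5: pos = 4, param = 0.59049, grad = 0.6561
After iteration 6: pos = 5, param = 0.531441, grad = 0.59049
Loop ends.

Final answer: 0.531441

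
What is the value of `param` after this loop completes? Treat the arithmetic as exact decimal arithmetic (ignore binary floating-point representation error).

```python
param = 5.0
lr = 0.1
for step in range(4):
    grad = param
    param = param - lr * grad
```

Let's trace through this code step by step.

Initialize: param = 5.0
Initialize: lr = 0.1
Entering loop: for step in range(4):
After iteration 1: step = 0, param = 4.5, grad = 5.0
After iteration 2: step = 1, param = 4.05, grad = 4.5
After iteration 3: step = 2, param = 3.645, grad = 4.05
After iteration 4: step = 3, param = 3.2805, grad = 3.645
Loop ends.

Final answer: 3.2805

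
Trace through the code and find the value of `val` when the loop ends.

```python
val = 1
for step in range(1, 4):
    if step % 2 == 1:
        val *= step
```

Let's trace through this code step by step.

Initialize: val = 1
Entering loop: for step in range(1, 4):
After iteration 1: step = 1, val = 1
After iteration 2: step = 2, val = 1
After iteration 3: step = 3, val = 3
Loop ends.

Final answer: 3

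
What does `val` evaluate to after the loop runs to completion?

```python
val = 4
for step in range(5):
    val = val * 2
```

Let's trace through this code step by step.

Initialize: val = 4
Entering loop: for step in range(5):
After iteration 1: step = 0, val = 8
After iteration 2: step = 1, val = 16
After iteration 3: step = 2, val = 32
After iteration 4: step = 3, val = 64
After iteration 5: step = 4, val = 128
Loop ends.

Final answer: 128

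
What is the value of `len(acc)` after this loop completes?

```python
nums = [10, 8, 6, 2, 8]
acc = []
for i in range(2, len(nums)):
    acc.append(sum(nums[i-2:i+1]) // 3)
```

Let's trace through this code step by step.

Initialize: nums = [10, 8, 6, 2, 8]
Initialize: acc = []
Entering loop: for i in range(2, len(nums)):
After iteration 1: i = 2, acc = [8]
After iteration 2: i = 3, acc = [8, 5]
After iteration 3: i = 4, acc = [8, 5, 5]
Loop ends.
len(acc) = 3

Final answer: 3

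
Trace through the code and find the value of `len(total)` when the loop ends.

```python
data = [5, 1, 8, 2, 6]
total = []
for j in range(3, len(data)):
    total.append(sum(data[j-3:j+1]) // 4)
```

Let's trace through this code step by step.

Initialize: data = [5, 1, 8, 2, 6]
Initialize: total = []
Entering loop: for j in range(3, len(data)):
After iteration 1: j = 3, total = [4]
After iteration 2: j = 4, total = [4, 4]
Loop ends.
len(total) = 2

Final answer: 2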